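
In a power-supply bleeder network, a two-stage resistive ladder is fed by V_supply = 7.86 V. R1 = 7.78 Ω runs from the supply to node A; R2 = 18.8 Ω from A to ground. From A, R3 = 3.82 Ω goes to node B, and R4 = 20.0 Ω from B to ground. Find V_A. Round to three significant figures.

Looking into the second stage from A: R3 + R4 = 23.82 Ω appears in parallel with R2.
Effective lower resistance at A: R2 ‖ 23.82 = 10.51 Ω.
So V_A = 7.86 × 0.5746 = 4.516 V.

V_A ≈ 4.52 V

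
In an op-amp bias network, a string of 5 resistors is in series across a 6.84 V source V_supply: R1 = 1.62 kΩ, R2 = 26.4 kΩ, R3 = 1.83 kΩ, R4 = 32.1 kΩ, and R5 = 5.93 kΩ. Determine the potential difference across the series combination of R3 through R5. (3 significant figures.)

ΣR = 1.62 + 26.4 + 1.83 + 32.1 + 5.93 = 67.88 kΩ.
R_{R3..R5} = 1.83 + 32.1 + 5.93 = 39.86 kΩ.
By the voltage-divider rule, V = 6.84 × 39.86/67.88 = 4.017 V.

V ≈ 4.02 V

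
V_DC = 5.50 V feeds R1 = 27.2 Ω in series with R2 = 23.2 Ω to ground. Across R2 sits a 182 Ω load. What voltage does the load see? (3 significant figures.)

V_out ≈ 2.37 V

First combine the lower leg with the load: R2 ‖ R_L = 20.58 Ω.
Voltage divider with the loaded lower leg: V_out = 5.50 × 20.58/(27.2 + 20.58) = 5.50 × 0.4307 = 2.369 V.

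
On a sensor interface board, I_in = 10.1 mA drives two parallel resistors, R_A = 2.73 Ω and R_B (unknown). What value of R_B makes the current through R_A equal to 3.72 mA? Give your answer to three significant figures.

R_B ≈ 1.59 Ω

The fraction through R_A equals R_B/(R_A+R_B).
With f = 0.3683, R_B = R_A · f/(1−f) = 2.73 × 0.5831 = 1.592 Ω.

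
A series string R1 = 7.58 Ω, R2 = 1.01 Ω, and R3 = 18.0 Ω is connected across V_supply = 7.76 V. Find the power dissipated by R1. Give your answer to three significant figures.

Series current I = V_supply/ΣR = 7.76/26.59 = 0.2918 A.
V(R1) = I·R = 2.212 V; P = V·I = 2.212 × 0.2918 = 0.6456 W.

P ≈ 0.646 W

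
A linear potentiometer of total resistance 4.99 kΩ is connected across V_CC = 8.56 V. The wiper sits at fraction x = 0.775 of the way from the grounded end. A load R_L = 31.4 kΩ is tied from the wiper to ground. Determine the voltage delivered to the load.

V_out ≈ 6.46 V

The pot divides into 1.123 kΩ above the wiper and 3.867 kΩ below.
Lower segment in parallel with the load: 3.867 ‖ 31.4 = 3.443 kΩ.
V_out = 8.56 × 3.443/(1.123 + 3.443) = 6.455 V.
(Unloaded: V_out = x·V_CC = 6.63 V.)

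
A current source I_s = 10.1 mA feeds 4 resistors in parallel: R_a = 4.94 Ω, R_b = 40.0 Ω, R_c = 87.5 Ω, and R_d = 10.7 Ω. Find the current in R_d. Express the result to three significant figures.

ΣG = 1/4.94 + 1/40.0 + 1/87.5 + 1/10.7 = 0.3323.
R_d takes the fraction G_k/ΣG = 0.09346/0.3323 = 0.2812, so I = 10.1 × 0.2812 = 2.840 mA.

I ≈ 2.84 mA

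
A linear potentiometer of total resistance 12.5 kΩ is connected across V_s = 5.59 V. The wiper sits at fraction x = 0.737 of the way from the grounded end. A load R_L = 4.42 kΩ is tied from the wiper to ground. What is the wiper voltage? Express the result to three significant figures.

V_out ≈ 2.66 V

Split the track: R_lower = x·R_p = 9.213 kΩ, R_upper = (1−x)·R_p = 3.288 kΩ.
R_L loads the lower segment: effective lower R = 2.987 kΩ.
V_out = 5.59 × 2.987/(3.288 + 2.987) = 2.661 V.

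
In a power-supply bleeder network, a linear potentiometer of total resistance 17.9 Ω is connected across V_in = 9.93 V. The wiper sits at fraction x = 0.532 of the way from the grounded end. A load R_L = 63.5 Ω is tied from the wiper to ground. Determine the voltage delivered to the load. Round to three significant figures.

Lower segment x·R_p = 9.523 Ω; upper segment (1−x)·R_p = 8.377 Ω.
R_L loads the lower segment: effective lower R = 8.281 Ω.
V_out = 9.93 × 8.281/(8.377 + 8.281) = 4.936 V.

V_out ≈ 4.94 V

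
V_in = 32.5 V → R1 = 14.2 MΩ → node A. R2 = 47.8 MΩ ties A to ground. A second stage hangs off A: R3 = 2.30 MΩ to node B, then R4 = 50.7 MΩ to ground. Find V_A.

V_A ≈ 20.8 V

Looking into the second stage from A: R3 + R4 = 53.00 MΩ appears in parallel with R2.
R2 ‖ (R3+R4) = 25.13 MΩ.
So V_A = 32.5 × 0.6390 = 20.77 V.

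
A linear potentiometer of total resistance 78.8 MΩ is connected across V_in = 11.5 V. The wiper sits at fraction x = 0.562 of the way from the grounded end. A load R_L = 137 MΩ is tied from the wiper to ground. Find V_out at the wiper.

The pot divides into 34.51 MΩ above the wiper and 44.29 MΩ below.
R_L loads the lower segment: effective lower R = 33.47 MΩ.
Loaded-divider output: V_out = 11.5 × 0.4923 = 5.661 V.

V_out ≈ 5.66 V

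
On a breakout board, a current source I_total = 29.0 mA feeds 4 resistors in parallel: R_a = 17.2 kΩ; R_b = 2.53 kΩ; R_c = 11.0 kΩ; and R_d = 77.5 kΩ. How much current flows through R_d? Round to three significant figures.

ΣG = 1/17.2 + 1/2.53 + 1/11.0 + 1/77.5 = 0.5572.
Current divider: I(R_d) = I_total · G_k/ΣG = 29.0 × (0.01290/0.5572) = 29.0 × 0.02316 = 0.6715 mA.

I ≈ 0.672 mA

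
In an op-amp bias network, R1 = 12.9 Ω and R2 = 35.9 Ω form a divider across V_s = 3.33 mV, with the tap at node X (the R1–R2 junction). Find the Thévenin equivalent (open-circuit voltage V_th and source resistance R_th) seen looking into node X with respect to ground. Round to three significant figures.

V_th is the unloaded tap voltage: V_s · R2/(R1+R2) = 3.33 × 0.7357 = 2.450 mV.
With V_s suppressed (replaced by a short), R_th = R1 ‖ R2 = (12.90 × 35.9)/(12.90 + 35.9) = 9.490 Ω.

V_th ≈ 2.45 mV, R_th ≈ 9.49 Ω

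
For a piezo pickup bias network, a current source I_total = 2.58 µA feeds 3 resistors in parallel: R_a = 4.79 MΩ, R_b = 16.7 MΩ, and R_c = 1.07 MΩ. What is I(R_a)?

ΣG = 1/4.79 + 1/16.7 + 1/1.07 = 1.203.
Current divider: I(R_a) = I_total · G_k/ΣG = 2.58 × (0.2088/1.203) = 2.58 × 0.1735 = 0.4476 µA.

I ≈ 0.448 µA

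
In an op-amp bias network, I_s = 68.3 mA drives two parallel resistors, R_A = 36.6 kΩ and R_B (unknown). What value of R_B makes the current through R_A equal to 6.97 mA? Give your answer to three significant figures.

In a two-way split, I_A/I_s = R_B/(R_A + R_B).
6.97/68.3 = R_B/(R_A + R_B) → R_B = R_A · (0.1020)/(1 − 0.1020) = 36.6 × 0.1136 = 4.159 kΩ.

R_B ≈ 4.16 kΩ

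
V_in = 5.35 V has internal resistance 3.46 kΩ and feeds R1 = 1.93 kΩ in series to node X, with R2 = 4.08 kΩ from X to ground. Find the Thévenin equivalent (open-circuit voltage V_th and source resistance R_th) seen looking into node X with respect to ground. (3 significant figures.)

R1' = 3.46 + 1.93 = 5.390 kΩ (source resistance + R1).
Open-circuit (no load on X): V_th = V_in · R2/(R1' + R2) = 5.35 × 4.08/(5.390 + 4.08) = 2.305 V.
Zeroing V_in shorts the top of R1' to ground, so R_th = R1' ‖ R2 = 2.322 kΩ.

V_th ≈ 2.30 V, R_th ≈ 2.32 kΩ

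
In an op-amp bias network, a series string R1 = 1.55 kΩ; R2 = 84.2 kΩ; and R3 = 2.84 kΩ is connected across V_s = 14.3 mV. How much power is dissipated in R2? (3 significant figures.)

P ≈ 2.19 nW

ΣR = 88.59 kΩ → I = 14.3/88.59 = 0.1614 µA.
P = I²R = 0.02606 × 84.2 = 2.194 nW.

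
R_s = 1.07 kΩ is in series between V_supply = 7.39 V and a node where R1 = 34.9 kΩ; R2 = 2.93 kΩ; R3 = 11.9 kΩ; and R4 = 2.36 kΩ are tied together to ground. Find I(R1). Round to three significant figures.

Parallel bank: R_p = 1/(1/34.9 + 1/2.93 + 1/11.9 + 1/2.36) = 1.139 kΩ.
Node voltage V_A = V_supply · R_p/(R_s + R_p) = 7.39 × 0.5157 = 3.811 V.
Branch current I = V_A/R1 = 3.811/34.9 = 0.1092 mA.
(Check via current divider: I_total = 3.345 mA; share G_k/ΣG = 0.03265 → same result.)

I ≈ 0.109 mA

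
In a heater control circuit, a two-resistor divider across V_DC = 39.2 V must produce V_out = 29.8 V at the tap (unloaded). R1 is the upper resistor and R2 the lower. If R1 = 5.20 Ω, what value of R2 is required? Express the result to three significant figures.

The divider ratio is R2/(R1+R2) = 29.8/39.2 = 0.7602.
Rearranging, R2 = R1·k/(1−k) = 5.20 × 3.170 = 16.49 Ω.

R2 ≈ 16.5 Ω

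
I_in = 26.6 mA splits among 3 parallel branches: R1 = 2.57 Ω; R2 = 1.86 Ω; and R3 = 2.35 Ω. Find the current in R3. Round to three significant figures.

I ≈ 8.37 mA

Total conductance ΣG = 1/2.57 + 1/1.86 + 1/2.35 = 1.352 (units of 1/Ω).
Current divider: I(R3) = I_in · G_k/ΣG = 26.6 × (0.4255/1.352) = 26.6 × 0.3147 = 8.370 mA.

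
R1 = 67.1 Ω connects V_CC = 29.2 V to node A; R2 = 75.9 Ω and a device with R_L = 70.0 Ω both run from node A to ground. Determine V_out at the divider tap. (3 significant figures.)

The load sits in parallel with R2, giving an effective lower resistance R2' = R2·R_L/(R2+R_L) = 36.42 Ω.
Now apply the divider: V_out = 29.2 × 0.3518 = 10.27 V.

V_out ≈ 10.3 V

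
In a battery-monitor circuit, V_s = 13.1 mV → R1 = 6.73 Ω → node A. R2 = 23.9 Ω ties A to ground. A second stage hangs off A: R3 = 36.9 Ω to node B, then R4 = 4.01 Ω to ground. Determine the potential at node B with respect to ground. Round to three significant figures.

Node A sees R2 in parallel with the series input of stage 2, R3 + R4 = 40.91 Ω.
Effective lower resistance at A: R2 ‖ 40.91 = 15.09 Ω.
V_A = 13.1 × 15.09/(6.73 + 15.09) = 9.059 mV.
Then the unloaded second divider: V_B = V_A × R4/(R3+R4) = 9.059 × 0.09802 = 0.8880 mV.

V_B ≈ 0.888 mV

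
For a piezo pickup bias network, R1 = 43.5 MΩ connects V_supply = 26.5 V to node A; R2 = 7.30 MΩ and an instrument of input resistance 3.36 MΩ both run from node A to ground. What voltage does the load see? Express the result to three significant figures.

V_out ≈ 1.33 V

R2 ‖ R_L = (7.30 × 3.36)/(7.30 + 3.36) = 2.301 MΩ.
Voltage divider with the loaded lower leg: V_out = 26.5 × 2.301/(43.5 + 2.301) = 26.5 × 0.05024 = 1.331 V.
(Unloaded it would be 3.81 V; the load pulls it down.)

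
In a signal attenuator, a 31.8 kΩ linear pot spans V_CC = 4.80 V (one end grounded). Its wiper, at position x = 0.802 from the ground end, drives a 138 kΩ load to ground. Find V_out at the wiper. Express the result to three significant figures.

V_out ≈ 3.71 V

Split the track: R_lower = x·R_p = 25.50 kΩ, R_upper = (1−x)·R_p = 6.296 kΩ.
R_L loads the lower segment: effective lower R = 21.53 kΩ.
Then V_out = V_CC · 21.53/(6.296 + 21.53) = 3.714 V.
(Unloaded: V_out = x·V_CC = 3.85 V.)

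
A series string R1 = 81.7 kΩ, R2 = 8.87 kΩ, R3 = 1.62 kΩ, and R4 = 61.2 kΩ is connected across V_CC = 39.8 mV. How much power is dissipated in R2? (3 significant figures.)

The common current is I = 39.8/153.4 = 0.2595 µA.
V(R2) = I·R = 2.301 mV; P = V·I = 2.301 × 0.2595 = 0.5972 nW.

P ≈ 0.597 nW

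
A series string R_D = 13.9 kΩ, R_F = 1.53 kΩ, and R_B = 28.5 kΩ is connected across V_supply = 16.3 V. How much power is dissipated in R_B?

The common current is I = 16.3/43.93 = 0.3710 mA.
P(R_B) = I²·R_B = (0.3710)² × 28.5 = 3.924 mW.

P ≈ 3.92 mW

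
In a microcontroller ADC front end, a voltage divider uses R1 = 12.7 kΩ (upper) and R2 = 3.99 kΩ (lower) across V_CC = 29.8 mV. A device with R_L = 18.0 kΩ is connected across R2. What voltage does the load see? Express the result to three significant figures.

V_out ≈ 6.10 mV

R2 ‖ R_L = (3.99 × 18.0)/(3.99 + 18.0) = 3.266 kΩ.
Then V_out = V_CC · R2'/(R1 + R2') = 29.8 × 3.266/15.97 = 6.096 mV.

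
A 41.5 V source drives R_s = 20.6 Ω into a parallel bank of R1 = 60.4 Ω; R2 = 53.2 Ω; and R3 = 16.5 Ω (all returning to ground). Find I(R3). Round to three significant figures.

I ≈ 0.845 A

Combine the parallel branches: R_p = (1/60.4 + 1/53.2 + 1/16.5)⁻¹ = 10.42 Ω.
Node voltage V_A = V_in · R_p/(R_s + R_p) = 41.5 × 0.3359 = 13.94 V.
I(R3) = V_A / R3 = 13.94/16.5 = 0.8449 A.
(Equivalently: I_total = 1.338 A, then current-divider fraction G_k/ΣG = 0.6316.)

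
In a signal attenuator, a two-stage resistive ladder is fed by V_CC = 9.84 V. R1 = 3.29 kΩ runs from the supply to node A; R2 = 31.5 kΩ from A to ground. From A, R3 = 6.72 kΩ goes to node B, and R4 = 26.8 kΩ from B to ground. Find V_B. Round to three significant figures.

Node A sees R2 in parallel with the series input of stage 2, R3 + R4 = 33.52 kΩ.
Effective lower resistance at A: R2 ‖ 33.52 = 16.24 kΩ.
First divider: V_A = V_CC · 16.24/(3.29 + 16.24) = 8.182 V.
Stage 2 is unloaded, so V_B = V_A · R4/(R3+R4) = 8.182 × 26.8/33.52 = 6.542 V.

V_B ≈ 6.54 V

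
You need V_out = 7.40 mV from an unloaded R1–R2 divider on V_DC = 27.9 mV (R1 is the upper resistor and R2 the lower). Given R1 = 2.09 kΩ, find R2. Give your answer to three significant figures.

Required fraction k = V_out/V_DC = 0.2652.
So R2 = R1 · V_out/(V_DC − V_out) = 2.09 × 7.40/(27.9 − 7.40) = 2.09 × 0.3610 = 0.7544 kΩ.

R2 ≈ 0.754 kΩ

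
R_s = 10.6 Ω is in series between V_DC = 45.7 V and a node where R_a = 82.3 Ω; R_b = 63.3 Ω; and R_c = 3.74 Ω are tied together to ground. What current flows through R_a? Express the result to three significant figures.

Combine the parallel branches: R_p = (1/82.3 + 1/63.3 + 1/3.74)⁻¹ = 3.386 Ω.
Node voltage V_A = V_DC · R_p/(R_s + R_p) = 45.7 × 0.2421 = 11.06 V.
Branch current I = V_A/R_a = 11.06/82.3 = 0.1344 A.

I ≈ 0.134 A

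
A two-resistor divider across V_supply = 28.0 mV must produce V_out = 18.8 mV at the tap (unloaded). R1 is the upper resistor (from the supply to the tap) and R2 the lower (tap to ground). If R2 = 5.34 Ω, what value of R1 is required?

R1 ≈ 2.61 Ω

Required fraction k = V_out/V_supply = 0.6714.
R1 = R2·(1/k − 1) = 5.34 × 0.4894 = 2.613 Ω.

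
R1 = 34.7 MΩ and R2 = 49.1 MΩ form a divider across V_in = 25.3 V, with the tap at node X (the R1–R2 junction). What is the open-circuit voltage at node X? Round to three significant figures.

V_th is the unloaded tap voltage: V_in · R2/(R1+R2) = 25.3 × 0.5859 = 14.82 V.

V_th ≈ 14.8 V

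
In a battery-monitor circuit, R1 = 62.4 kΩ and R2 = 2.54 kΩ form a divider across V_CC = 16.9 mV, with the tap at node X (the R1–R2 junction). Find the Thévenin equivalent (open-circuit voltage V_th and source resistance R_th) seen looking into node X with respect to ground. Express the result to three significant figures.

With X open, the divider is unloaded: V_th = 16.9 × 2.54/64.94 = 0.6610 mV.
Zeroing V_CC shorts the top of R1 to ground, so R_th = R1 ‖ R2 = 2.441 kΩ.

V_th ≈ 0.661 mV, R_th ≈ 2.44 kΩ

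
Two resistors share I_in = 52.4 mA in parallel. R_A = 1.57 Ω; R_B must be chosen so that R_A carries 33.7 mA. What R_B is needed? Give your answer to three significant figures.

R_B ≈ 2.83 Ω

In a two-way split, I_A/I_in = R_B/(R_A + R_B).
33.7/52.4 = R_B/(R_A + R_B) → R_B = R_A · (0.6431)/(1 − 0.6431) = 1.57 × 1.802 = 2.829 Ω.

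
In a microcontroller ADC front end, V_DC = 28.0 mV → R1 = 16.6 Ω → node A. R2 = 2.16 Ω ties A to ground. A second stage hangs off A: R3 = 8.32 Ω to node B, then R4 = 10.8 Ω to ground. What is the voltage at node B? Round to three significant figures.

Looking into the second stage from A: R3 + R4 = 19.12 Ω appears in parallel with R2.
Effective lower resistance at A: R2 ‖ 19.12 = 1.941 Ω.
First divider: V_A = V_DC · 1.941/(16.6 + 1.941) = 2.931 mV.
Stage 2 is unloaded, so V_B = V_A · R4/(R3+R4) = 2.931 × 10.8/19.12 = 1.656 mV.

V_B ≈ 1.66 mV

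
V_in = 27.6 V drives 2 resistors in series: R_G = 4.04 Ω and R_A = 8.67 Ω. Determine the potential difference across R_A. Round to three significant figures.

V ≈ 18.8 V

ΣR = 4.04 + 8.67 = 12.71 Ω.
Voltage divider: V = V_in · (8.670 / 12.71) = 27.6 × 0.6821 = 18.83 V.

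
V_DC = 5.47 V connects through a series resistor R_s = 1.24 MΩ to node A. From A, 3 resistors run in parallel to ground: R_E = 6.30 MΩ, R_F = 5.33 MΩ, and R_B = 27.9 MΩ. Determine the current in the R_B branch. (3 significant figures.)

I ≈ 0.133 µA

Combine the parallel branches: R_p = (1/6.30 + 1/5.33 + 1/27.9)⁻¹ = 2.617 MΩ.
V_A = 5.47 × 2.617/3.857 = 3.711 V.
Branch current I = V_A/R_B = 3.711/27.9 = 0.1330 µA.
(Equivalently: I_total = 1.418 µA, then current-divider fraction G_k/ΣG = 0.09378.)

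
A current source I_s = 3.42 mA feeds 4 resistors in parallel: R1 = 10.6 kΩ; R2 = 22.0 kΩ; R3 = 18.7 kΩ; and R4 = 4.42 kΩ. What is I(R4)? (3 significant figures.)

I ≈ 1.84 mA

Total conductance ΣG = 1/10.6 + 1/22.0 + 1/18.7 + 1/4.42 = 0.4195 (units of 1/kΩ).
By the current-divider rule, I = I_s · G_k/ΣG = 3.42 × 0.5393 = 1.844 mA.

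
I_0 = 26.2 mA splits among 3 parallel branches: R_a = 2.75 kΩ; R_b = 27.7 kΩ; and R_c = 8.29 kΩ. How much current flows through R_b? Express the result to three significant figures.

I ≈ 1.82 mA

Total conductance ΣG = 1/2.75 + 1/27.7 + 1/8.29 = 0.5204 (units of 1/kΩ).
Current divider: I(R_b) = I_0 · G_k/ΣG = 26.2 × (0.03610/0.5204) = 26.2 × 0.06938 = 1.818 mA.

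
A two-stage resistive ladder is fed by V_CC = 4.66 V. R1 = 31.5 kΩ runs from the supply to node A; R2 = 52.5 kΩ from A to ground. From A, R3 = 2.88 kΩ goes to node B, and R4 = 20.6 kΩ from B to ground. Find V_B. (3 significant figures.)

V_B ≈ 1.39 V

The second stage (R3 + R4 = 23.48 kΩ) loads node A in parallel with R2.
Effective lower resistance at A: R2 ‖ 23.48 = 16.22 kΩ.
V_A = 4.66 × 16.22/(31.5 + 16.22) = 1.584 V.
Then the unloaded second divider: V_B = V_A × R4/(R3+R4) = 1.584 × 0.8773 = 1.390 V.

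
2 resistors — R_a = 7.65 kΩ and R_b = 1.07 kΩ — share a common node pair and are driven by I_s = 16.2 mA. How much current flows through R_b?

With just two branches, the current splits inversely with resistance.
I(R_b) = 16.2 × 7.65/(7.65 + 1.07) = 16.2 × 0.8773 = 14.21 mA.

I ≈ 14.2 mA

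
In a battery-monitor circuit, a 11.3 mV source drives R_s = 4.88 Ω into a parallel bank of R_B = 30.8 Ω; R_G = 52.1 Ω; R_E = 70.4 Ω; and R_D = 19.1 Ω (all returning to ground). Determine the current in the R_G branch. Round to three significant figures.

Equivalent of the parallel group: R_p = 8.459 Ω.
V_A by voltage divider: V_A = 11.3 × 8.459/(4.88 + 8.459) = 7.166 mV.
I(R_G) = V_A / R_G = 7.166/52.1 = 0.1375 mA.
(Check via current divider: I_total = 0.8472 mA; share G_k/ΣG = 0.1624 → same result.)

I ≈ 0.138 mA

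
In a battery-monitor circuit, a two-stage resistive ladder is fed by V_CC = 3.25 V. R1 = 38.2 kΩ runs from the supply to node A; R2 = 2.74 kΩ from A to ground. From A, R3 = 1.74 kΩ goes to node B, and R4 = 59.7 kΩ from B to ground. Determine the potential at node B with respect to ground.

V_B ≈ 0.203 V

Looking into the second stage from A: R3 + R4 = 61.44 kΩ appears in parallel with R2.
R2 ‖ (R3+R4) = 2.623 kΩ.
V_A = 3.25 × 2.623/(38.2 + 2.623) = 0.2088 V.
Stage 2 is unloaded, so V_B = V_A · R4/(R3+R4) = 0.2088 × 59.7/61.44 = 0.2029 V.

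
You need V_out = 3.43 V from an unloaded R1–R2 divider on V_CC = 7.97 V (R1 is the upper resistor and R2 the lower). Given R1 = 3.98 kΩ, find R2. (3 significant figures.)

The divider ratio is R2/(R1+R2) = 3.43/7.97 = 0.4304.
R2 = R1 · 0.4304/(1 − 0.4304) = 3.007 kΩ.

R2 ≈ 3.01 kΩ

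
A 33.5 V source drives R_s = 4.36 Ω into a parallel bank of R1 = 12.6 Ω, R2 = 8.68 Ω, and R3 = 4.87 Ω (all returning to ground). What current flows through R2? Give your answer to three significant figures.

I ≈ 1.41 A

Combine the parallel branches: R_p = (1/12.6 + 1/8.68 + 1/4.87)⁻¹ = 2.501 Ω.
Node voltage V_A = V_in · R_p/(R_s + R_p) = 33.5 × 0.3645 = 12.21 V.
I(R2) = V_A / R2 = 12.21/8.68 = 1.407 A.
(Equivalently: I_total = 4.883 A, then current-divider fraction G_k/ΣG = 0.2881.)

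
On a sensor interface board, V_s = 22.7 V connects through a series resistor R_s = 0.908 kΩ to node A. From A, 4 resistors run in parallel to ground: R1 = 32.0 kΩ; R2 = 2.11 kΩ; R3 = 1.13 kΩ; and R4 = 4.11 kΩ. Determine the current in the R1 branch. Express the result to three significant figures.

Parallel bank: R_p = 1/(1/32.0 + 1/2.11 + 1/1.13 + 1/4.11) = 0.6122 kΩ.
V_A = 22.7 × 0.6122/1.520 = 9.142 V.
I(R1) = V_A / R1 = 9.142/32.0 = 0.2857 mA.
(Equivalently: I_total = 14.93 mA, then current-divider fraction G_k/ΣG = 0.01913.)

I ≈ 0.286 mA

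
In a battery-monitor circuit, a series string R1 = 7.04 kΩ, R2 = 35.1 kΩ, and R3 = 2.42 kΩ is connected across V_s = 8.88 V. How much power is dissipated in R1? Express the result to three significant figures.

P ≈ 0.280 mW

Series current I = V_s/ΣR = 8.88/44.56 = 0.1993 mA.
P = I²R = 0.03971 × 7.04 = 0.2796 mW.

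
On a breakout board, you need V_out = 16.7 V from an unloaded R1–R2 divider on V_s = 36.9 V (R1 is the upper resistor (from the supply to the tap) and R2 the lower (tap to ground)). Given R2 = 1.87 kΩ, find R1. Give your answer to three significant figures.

The divider ratio is R2/(R1+R2) = 16.7/36.9 = 0.4526.
Rearranging, R1 = R2·(1−k)/k = 1.87 × 1.210 = 2.262 kΩ.

R1 ≈ 2.26 kΩ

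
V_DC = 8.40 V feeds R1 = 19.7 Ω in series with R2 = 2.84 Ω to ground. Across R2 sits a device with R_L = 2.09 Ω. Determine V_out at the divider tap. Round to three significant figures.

R2 ‖ R_L = (2.84 × 2.09)/(2.84 + 2.09) = 1.204 Ω.
Voltage divider with the loaded lower leg: V_out = 8.40 × 1.204/(19.7 + 1.204) = 8.40 × 0.05760 = 0.4838 V.
(Unloaded it would be 1.06 V; the load pulls it down.)

V_out ≈ 0.484 V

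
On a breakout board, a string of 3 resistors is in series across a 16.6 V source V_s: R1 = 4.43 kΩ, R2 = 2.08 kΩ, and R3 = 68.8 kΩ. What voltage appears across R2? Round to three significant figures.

V ≈ 0.458 V

ΣR = 4.43 + 2.08 + 68.8 = 75.31 kΩ.
V = V_s · R/ΣR = 16.6 × 0.02762 = 0.4585 V.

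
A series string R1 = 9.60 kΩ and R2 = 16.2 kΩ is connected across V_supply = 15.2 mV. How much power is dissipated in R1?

P ≈ 3.33 nW

ΣR = 25.80 kΩ → I = 15.2/25.80 = 0.5891 µA.
P = I²R = 0.3471 × 9.60 = 3.332 nW.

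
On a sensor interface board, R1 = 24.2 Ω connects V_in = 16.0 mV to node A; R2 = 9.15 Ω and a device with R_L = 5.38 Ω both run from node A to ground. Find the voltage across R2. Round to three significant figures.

First combine the lower leg with the load: R2 ‖ R_L = 3.388 Ω.
Now apply the divider: V_out = 16.0 × 0.1228 = 1.965 mV.

V_out ≈ 1.96 mV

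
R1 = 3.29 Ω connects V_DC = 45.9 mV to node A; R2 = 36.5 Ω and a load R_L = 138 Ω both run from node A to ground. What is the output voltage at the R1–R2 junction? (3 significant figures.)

V_out ≈ 41.2 mV

The load sits in parallel with R2, giving an effective lower resistance R2' = R2·R_L/(R2+R_L) = 28.87 Ω.
Voltage divider with the loaded lower leg: V_out = 45.9 × 28.87/(3.29 + 28.87) = 45.9 × 0.8977 = 41.20 mV.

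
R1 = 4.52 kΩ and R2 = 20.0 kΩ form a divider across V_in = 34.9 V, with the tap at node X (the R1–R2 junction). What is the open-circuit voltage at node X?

V_th ≈ 28.5 V

V_th is the unloaded tap voltage: V_in · R2/(R1+R2) = 34.9 × 0.8157 = 28.47 V.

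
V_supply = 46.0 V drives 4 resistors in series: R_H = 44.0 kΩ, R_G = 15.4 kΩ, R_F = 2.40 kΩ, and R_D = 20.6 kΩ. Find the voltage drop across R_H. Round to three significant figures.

Series total: ΣR = 44.0 + 15.4 + 2.40 + 20.6 = 82.40 kΩ.
Voltage divider: V = V_supply · (44.00 / 82.40) = 46.0 × 0.5340 = 24.56 V.

V ≈ 24.6 V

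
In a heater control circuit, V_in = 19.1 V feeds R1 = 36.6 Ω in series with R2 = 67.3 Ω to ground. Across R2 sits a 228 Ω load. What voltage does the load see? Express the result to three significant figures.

V_out ≈ 11.2 V

The load sits in parallel with R2, giving an effective lower resistance R2' = R2·R_L/(R2+R_L) = 51.96 Ω.
Then V_out = V_in · R2'/(R1 + R2') = 19.1 × 51.96/88.56 = 11.21 V.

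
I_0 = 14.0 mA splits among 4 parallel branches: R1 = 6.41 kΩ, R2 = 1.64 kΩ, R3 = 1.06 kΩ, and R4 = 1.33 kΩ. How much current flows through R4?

I ≈ 4.28 mA

Total conductance ΣG = 1/6.41 + 1/1.64 + 1/1.06 + 1/1.33 = 2.461 (units of 1/kΩ).
By the current-divider rule, I = I_0 · G_k/ΣG = 14.0 × 0.3055 = 4.277 mA.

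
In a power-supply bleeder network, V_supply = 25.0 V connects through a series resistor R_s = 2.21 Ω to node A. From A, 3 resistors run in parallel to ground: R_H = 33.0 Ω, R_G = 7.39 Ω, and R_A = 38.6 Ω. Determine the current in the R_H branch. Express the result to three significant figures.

I ≈ 0.532 A

Equivalent of the parallel group: R_p = 5.221 Ω.
V_A by voltage divider: V_A = 25.0 × 5.221/(2.21 + 5.221) = 17.57 V.
I(R_H) = V_A / R_H = 17.57/33.0 = 0.5323 A.
(Check via current divider: I_total = 3.364 A; share G_k/ΣG = 0.1582 → same result.)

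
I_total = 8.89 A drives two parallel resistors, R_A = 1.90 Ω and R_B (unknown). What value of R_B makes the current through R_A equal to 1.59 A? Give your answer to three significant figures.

Two-branch current divider: I_A = I_total · R_B/(R_A + R_B).
With f = 0.1789, R_B = R_A · f/(1−f) = 1.90 × 0.2178 = 0.4138 Ω.

R_B ≈ 0.414 Ω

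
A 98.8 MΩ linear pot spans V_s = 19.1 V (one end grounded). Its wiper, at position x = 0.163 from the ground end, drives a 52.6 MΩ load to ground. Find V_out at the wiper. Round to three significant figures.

V_out ≈ 2.48 V

The pot divides into 82.70 MΩ above the wiper and 16.10 MΩ below.
Lower segment in parallel with the load: 16.10 ‖ 52.6 = 12.33 MΩ.
Loaded-divider output: V_out = 19.1 × 0.1298 = 2.478 V.
(Unloaded: V_out = x·V_s = 3.11 V.)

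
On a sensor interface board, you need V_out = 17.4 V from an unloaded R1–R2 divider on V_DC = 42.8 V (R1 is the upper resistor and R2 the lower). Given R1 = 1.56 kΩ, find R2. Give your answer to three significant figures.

R2 ≈ 1.07 kΩ

The divider ratio is R2/(R1+R2) = 17.4/42.8 = 0.4065.
So R2 = R1 · V_out/(V_DC − V_out) = 1.56 × 17.4/(42.8 − 17.4) = 1.56 × 0.6850 = 1.069 kΩ.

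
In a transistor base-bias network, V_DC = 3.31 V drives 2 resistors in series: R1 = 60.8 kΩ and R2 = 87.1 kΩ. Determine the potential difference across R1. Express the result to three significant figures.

Series total: ΣR = 60.8 + 87.1 = 147.9 kΩ.
V = V_DC · R/ΣR = 3.31 × 0.4111 = 1.361 V.

V ≈ 1.36 V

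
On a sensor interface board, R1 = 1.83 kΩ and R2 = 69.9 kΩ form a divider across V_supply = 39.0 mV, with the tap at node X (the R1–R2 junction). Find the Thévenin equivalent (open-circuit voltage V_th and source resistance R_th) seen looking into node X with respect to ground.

V_th is the unloaded tap voltage: V_supply · R2/(R1+R2) = 39.0 × 0.9745 = 38.01 mV.
Zeroing V_supply shorts the top of R1 to ground, so R_th = R1 ‖ R2 = 1.783 kΩ.

V_th ≈ 38.0 mV, R_th ≈ 1.78 kΩ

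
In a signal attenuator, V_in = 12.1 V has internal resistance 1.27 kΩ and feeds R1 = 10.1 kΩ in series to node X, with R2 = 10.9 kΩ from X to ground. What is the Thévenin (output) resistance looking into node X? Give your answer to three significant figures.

R_th ≈ 5.57 kΩ

R1' = 1.27 + 10.1 = 11.37 kΩ (source resistance + R1).
Looking into X with the source shorted: R_th = R1'·R2/(R1'+R2) = 11.37 × 10.9/22.27 = 5.565 kΩ.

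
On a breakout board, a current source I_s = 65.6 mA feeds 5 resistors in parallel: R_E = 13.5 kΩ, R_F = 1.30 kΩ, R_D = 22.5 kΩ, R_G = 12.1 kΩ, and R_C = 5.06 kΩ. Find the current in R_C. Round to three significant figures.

I ≈ 11.1 mA

Total conductance ΣG = 1/13.5 + 1/1.30 + 1/22.5 + 1/12.1 + 1/5.06 = 1.168 (units of 1/kΩ).
By the current-divider rule, I = I_s · G_k/ΣG = 65.6 × 0.1692 = 11.10 mA.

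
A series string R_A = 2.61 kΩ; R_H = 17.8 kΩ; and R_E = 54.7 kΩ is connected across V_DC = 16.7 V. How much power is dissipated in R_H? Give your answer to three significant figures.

Series current I = V_DC/ΣR = 16.7/75.11 = 0.2223 mA.
P = I²R = 0.04944 × 17.8 = 0.8799 mW.

P ≈ 0.880 mW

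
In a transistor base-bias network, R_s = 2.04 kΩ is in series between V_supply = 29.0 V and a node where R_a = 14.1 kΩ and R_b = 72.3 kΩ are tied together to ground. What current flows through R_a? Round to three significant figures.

I ≈ 1.75 mA

Combine the parallel branches: R_p = (1/14.1 + 1/72.3)⁻¹ = 11.80 kΩ.
V_A = 29.0 × 11.80/13.84 = 24.73 V.
I(R_a) = V_A / R_a = 24.73/14.1 = 1.754 mA.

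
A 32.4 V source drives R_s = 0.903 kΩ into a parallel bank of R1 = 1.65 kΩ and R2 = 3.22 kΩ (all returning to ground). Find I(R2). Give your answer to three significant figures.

I ≈ 5.51 mA

Parallel bank: R_p = 1/(1/1.65 + 1/3.22) = 1.091 kΩ.
V_A by voltage divider: V_A = 32.4 × 1.091/(0.903 + 1.091) = 17.73 V.
I(R2) = V_A / R2 = 17.73/3.22 = 5.505 mA.
(Equivalently: I_total = 16.25 mA, then current-divider fraction G_k/ΣG = 0.3388.)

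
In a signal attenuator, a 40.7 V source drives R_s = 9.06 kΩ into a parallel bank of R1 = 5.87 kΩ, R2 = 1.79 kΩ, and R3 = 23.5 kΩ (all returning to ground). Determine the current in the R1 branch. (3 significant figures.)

Parallel bank: R_p = 1/(1/5.87 + 1/1.79 + 1/23.5) = 1.296 kΩ.
Node voltage V_A = V_DC · R_p/(R_s + R_p) = 40.7 × 0.1251 = 5.094 V.
Branch current I = V_A/R1 = 5.094/5.87 = 0.8677 mA.

I ≈ 0.868 mA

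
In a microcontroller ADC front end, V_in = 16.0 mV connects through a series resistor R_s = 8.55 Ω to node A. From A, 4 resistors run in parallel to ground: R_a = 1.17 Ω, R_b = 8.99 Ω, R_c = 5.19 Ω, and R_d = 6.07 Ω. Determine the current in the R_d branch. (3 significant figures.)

I ≈ 0.214 mA

Combine the parallel branches: R_p = (1/1.17 + 1/8.99 + 1/5.19 + 1/6.07)⁻¹ = 0.7557 Ω.
V_A by voltage divider: V_A = 16.0 × 0.7557/(8.55 + 0.7557) = 1.299 mV.
I(R_d) = V_A / R_d = 1.299/6.07 = 0.2140 mA.
(Check via current divider: I_total = 1.719 mA; share G_k/ΣG = 0.1245 → same result.)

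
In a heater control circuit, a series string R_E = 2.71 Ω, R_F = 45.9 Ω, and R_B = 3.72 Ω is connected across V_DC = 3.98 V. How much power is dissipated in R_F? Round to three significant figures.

P ≈ 0.266 W

Series current I = V_DC/ΣR = 3.98/52.33 = 0.07606 A.
P(R_F) = I²·R_F = (0.07606)² × 45.9 = 0.2655 W.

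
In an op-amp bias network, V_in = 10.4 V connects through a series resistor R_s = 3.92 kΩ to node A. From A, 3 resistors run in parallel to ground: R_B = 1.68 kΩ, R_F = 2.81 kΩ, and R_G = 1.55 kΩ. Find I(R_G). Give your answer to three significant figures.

I ≈ 0.925 mA

Combine the parallel branches: R_p = (1/1.68 + 1/2.81 + 1/1.55)⁻¹ = 0.6265 kΩ.
Node voltage V_A = V_in · R_p/(R_s + R_p) = 10.4 × 0.1378 = 1.433 V.
Branch current I = V_A/R_G = 1.433/1.55 = 0.9245 mA.
(Check via current divider: I_total = 2.287 mA; share G_k/ΣG = 0.4042 → same result.)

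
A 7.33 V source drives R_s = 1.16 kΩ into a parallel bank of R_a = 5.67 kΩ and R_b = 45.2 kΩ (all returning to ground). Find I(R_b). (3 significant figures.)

Combine the parallel branches: R_p = (1/5.67 + 1/45.2)⁻¹ = 5.038 kΩ.
Node voltage V_A = V_in · R_p/(R_s + R_p) = 7.33 × 0.8128 = 5.958 V.
Branch current I = V_A/R_b = 5.958/45.2 = 0.1318 mA.

I ≈ 0.132 mA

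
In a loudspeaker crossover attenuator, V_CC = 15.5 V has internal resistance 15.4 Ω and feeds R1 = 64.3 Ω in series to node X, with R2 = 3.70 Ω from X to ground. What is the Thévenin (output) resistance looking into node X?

R_th ≈ 3.54 Ω

R1' = 15.4 + 64.3 = 79.70 Ω (source resistance + R1).
Zeroing V_CC shorts the top of R1' to ground, so R_th = R1' ‖ R2 = 3.536 Ω.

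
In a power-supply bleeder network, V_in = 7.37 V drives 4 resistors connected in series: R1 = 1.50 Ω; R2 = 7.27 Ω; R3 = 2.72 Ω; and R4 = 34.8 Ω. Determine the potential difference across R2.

V ≈ 1.16 V

Total series resistance ΣR = 1.50 + 7.27 + 2.72 + 34.8 = 46.29 Ω.
V = V_in · R/ΣR = 7.37 × 0.1571 = 1.157 V.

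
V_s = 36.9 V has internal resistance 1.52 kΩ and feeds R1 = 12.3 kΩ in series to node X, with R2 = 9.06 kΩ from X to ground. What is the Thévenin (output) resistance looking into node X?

R1' = 1.52 + 12.3 = 13.82 kΩ (source resistance + R1).
Zeroing V_s shorts the top of R1' to ground, so R_th = R1' ‖ R2 = 5.472 kΩ.

R_th ≈ 5.47 kΩ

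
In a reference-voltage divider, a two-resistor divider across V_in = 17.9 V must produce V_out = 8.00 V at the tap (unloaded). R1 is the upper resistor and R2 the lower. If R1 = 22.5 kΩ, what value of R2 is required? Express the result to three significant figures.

V_out/V_in = R2/(R1+R2) = 0.4469.
Rearranging, R2 = R1·k/(1−k) = 22.5 × 0.8081 = 18.18 kΩ.

R2 ≈ 18.2 kΩ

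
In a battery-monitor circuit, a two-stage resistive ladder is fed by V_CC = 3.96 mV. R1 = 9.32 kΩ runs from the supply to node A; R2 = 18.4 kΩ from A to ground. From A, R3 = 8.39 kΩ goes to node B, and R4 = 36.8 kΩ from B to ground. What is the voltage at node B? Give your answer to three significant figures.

Looking into the second stage from A: R3 + R4 = 45.19 kΩ appears in parallel with R2.
Effective lower resistance at A: R2 ‖ 45.19 = 13.08 kΩ.
First divider: V_A = V_CC · 13.08/(9.32 + 13.08) = 2.312 mV.
V_B = V_A × 0.8143 = 1.883 mV.

V_B ≈ 1.88 mV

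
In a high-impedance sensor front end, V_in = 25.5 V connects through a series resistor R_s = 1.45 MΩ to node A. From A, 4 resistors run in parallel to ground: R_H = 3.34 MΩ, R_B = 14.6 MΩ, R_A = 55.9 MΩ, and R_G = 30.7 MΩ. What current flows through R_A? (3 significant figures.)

I ≈ 0.284 µA

Parallel bank: R_p = 1/(1/3.34 + 1/14.6 + 1/55.9 + 1/30.7) = 2.390 MΩ.
Node voltage V_A = V_in · R_p/(R_s + R_p) = 25.5 × 0.6224 = 15.87 V.
Branch current I = V_A/R_A = 15.87/55.9 = 0.2839 µA.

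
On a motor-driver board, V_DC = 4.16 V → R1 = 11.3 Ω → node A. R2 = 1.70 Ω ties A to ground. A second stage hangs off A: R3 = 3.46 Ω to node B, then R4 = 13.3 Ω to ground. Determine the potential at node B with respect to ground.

Looking into the second stage from A: R3 + R4 = 16.76 Ω appears in parallel with R2.
R2 ‖ (R3+R4) = 1.543 Ω.
So V_A = 4.16 × 0.1202 = 0.4999 V.
V_B = V_A × 0.7936 = 0.3967 V.

V_B ≈ 0.397 V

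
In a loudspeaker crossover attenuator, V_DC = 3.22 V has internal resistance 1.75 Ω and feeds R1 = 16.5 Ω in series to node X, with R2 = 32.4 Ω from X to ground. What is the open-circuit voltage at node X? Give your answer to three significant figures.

V_th ≈ 2.06 V

R1' = 1.75 + 16.5 = 18.25 Ω (source resistance + R1).
With X open, the divider is unloaded: V_th = 3.22 × 32.4/50.65 = 2.060 V.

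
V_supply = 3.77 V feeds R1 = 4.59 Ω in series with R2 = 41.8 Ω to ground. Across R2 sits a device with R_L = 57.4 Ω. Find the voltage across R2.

The load sits in parallel with R2, giving an effective lower resistance R2' = R2·R_L/(R2+R_L) = 24.19 Ω.
Voltage divider with the loaded lower leg: V_out = 3.77 × 24.19/(4.59 + 24.19) = 3.77 × 0.8405 = 3.169 V.

V_out ≈ 3.17 V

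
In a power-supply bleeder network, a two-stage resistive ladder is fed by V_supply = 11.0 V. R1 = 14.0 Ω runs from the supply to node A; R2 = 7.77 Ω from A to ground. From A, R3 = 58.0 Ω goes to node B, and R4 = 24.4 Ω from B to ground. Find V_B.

V_B ≈ 1.10 V

Looking into the second stage from A: R3 + R4 = 82.40 Ω appears in parallel with R2.
R2 ‖ (R3+R4) = 7.100 Ω.
First divider: V_A = V_supply · 7.100/(14.0 + 7.100) = 3.702 V.
V_B = V_A × 0.2961 = 1.096 V.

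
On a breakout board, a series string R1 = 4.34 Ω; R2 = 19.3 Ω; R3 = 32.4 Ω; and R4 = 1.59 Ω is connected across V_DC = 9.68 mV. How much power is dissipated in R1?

The common current is I = 9.68/57.63 = 0.1680 mA.
P = I²R = 0.02821 × 4.34 = 0.1224 µW.

P ≈ 0.122 µW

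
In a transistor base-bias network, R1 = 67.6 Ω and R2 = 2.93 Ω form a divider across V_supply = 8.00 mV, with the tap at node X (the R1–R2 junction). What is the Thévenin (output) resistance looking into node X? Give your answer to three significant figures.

With V_supply suppressed (replaced by a short), R_th = R1 ‖ R2 = (67.60 × 2.93)/(67.60 + 2.93) = 2.808 Ω.

R_th ≈ 2.81 Ω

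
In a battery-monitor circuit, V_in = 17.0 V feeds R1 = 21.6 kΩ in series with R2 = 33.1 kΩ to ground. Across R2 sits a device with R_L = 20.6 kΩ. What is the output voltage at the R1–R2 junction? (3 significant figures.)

The load sits in parallel with R2, giving an effective lower resistance R2' = R2·R_L/(R2+R_L) = 12.70 kΩ.
Now apply the divider: V_out = 17.0 × 0.3702 = 6.294 V.

V_out ≈ 6.29 V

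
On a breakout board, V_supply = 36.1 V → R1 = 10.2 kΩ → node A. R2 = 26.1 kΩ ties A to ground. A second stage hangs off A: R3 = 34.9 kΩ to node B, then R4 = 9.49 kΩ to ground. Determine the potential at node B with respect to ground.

V_B ≈ 4.76 V

Looking into the second stage from A: R3 + R4 = 44.39 kΩ appears in parallel with R2.
R2 ‖ (R3+R4) = 16.44 kΩ.
V_A = 36.1 × 16.44/(10.2 + 16.44) = 22.28 V.
Stage 2 is unloaded, so V_B = V_A · R4/(R3+R4) = 22.28 × 9.49/44.39 = 4.762 V.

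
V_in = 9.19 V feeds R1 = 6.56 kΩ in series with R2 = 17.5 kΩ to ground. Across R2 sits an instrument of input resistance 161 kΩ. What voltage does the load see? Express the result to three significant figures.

V_out ≈ 6.49 V

R2 ‖ R_L = (17.5 × 161)/(17.5 + 161) = 15.78 kΩ.
Voltage divider with the loaded lower leg: V_out = 9.19 × 15.78/(6.56 + 15.78) = 9.19 × 0.7064 = 6.492 V.
(Unloaded it would be 6.68 V; the load pulls it down.)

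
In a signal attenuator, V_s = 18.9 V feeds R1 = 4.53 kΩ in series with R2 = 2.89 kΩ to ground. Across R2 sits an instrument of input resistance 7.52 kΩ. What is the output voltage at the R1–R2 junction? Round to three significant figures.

R2 ‖ R_L = (2.89 × 7.52)/(2.89 + 7.52) = 2.088 kΩ.
Voltage divider with the loaded lower leg: V_out = 18.9 × 2.088/(4.53 + 2.088) = 18.9 × 0.3155 = 5.962 V.
(Unloaded it would be 7.36 V; the load pulls it down.)

V_out ≈ 5.96 V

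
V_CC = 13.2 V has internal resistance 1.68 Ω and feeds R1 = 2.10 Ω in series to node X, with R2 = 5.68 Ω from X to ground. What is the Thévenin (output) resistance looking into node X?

R1' = 1.68 + 2.10 = 3.780 Ω (source resistance + R1).
Looking into X with the source shorted: R_th = R1'·R2/(R1'+R2) = 3.780 × 5.68/9.460 = 2.270 Ω.

R_th ≈ 2.27 Ω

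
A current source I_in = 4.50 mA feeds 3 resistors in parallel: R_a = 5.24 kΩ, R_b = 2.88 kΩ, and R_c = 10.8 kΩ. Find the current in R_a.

ΣG = 1/5.24 + 1/2.88 + 1/10.8 = 0.6307.
R_a takes the fraction G_k/ΣG = 0.1908/0.6307 = 0.3026, so I = 4.50 × 0.3026 = 1.362 mA.

I ≈ 1.36 mA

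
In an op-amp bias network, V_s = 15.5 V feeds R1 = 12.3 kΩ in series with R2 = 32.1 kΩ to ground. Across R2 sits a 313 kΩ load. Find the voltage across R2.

V_out ≈ 10.9 V

First combine the lower leg with the load: R2 ‖ R_L = 29.11 kΩ.
Now apply the divider: V_out = 15.5 × 0.7030 = 10.90 V.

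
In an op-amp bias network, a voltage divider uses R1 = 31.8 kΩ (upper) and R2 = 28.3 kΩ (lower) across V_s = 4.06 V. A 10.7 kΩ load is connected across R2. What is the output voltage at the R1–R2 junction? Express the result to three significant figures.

V_out ≈ 0.797 V

First combine the lower leg with the load: R2 ‖ R_L = 7.764 kΩ.
Now apply the divider: V_out = 4.06 × 0.1962 = 0.7968 V.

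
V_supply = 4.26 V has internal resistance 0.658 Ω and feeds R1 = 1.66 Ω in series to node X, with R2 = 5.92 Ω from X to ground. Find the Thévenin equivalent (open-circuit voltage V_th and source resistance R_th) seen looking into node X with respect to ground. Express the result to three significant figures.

R1' = 0.658 + 1.66 = 2.318 Ω (source resistance + R1).
Open-circuit (no load on X): V_th = V_supply · R2/(R1' + R2) = 4.26 × 5.92/(2.318 + 5.92) = 3.061 V.
Zeroing V_supply shorts the top of R1' to ground, so R_th = R1' ‖ R2 = 1.666 Ω.

V_th ≈ 3.06 V, R_th ≈ 1.67 Ω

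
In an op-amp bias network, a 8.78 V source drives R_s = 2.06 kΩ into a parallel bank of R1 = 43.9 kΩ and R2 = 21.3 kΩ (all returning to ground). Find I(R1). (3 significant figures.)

I ≈ 0.175 mA

Combine the parallel branches: R_p = (1/43.9 + 1/21.3)⁻¹ = 14.34 kΩ.
V_A = 8.78 × 14.34/16.40 = 7.677 V.
I(R1) = V_A / R1 = 7.677/43.9 = 0.1749 mA.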